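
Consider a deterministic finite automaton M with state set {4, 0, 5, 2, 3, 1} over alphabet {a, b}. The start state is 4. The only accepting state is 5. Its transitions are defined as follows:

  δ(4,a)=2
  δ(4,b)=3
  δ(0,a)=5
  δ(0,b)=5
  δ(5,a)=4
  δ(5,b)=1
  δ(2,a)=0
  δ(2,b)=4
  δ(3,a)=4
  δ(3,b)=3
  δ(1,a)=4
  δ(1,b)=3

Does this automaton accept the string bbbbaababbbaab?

start at 4
read 'b': 4 → 3
read 'b': 3 → 3
read 'b': 3 → 3
read 'b': 3 → 3
read 'a': 3 → 4
read 'a': 4 → 2
read 'b': 2 → 4
read 'a': 4 → 2
read 'b': 2 → 4
read 'b': 4 → 3
read 'b': 3 → 3
read 'a': 3 → 4
read 'a': 4 → 2
read 'b': 2 → 4
End state 4 is not accepting.

No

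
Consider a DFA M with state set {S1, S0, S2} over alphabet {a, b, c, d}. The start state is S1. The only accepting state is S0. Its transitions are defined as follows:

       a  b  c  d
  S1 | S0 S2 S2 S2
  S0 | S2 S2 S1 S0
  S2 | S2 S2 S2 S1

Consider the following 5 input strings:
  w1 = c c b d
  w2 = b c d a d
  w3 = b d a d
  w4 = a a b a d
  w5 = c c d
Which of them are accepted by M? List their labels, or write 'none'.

w1: Trace: S1 -c-> S2 -c-> S2 -b-> S2 -d-> S1  → end S1, rejected
w2: Trace: S1 -b-> S2 -c-> S2 -d-> S1 -a-> S0 -d-> S0  → end S0, accepted
w3: Trace: S1 -b-> S2 -d-> S1 -a-> S0 -d-> S0  → end S0, accepted
w4: Trace: S1 -a-> S0 -a-> S2 -b-> S2 -a-> S2 -d-> S1  → end S1, rejected
w5: Trace: S1 -c-> S2 -c-> S2 -d-> S1  → end S1, rejected

w2, w3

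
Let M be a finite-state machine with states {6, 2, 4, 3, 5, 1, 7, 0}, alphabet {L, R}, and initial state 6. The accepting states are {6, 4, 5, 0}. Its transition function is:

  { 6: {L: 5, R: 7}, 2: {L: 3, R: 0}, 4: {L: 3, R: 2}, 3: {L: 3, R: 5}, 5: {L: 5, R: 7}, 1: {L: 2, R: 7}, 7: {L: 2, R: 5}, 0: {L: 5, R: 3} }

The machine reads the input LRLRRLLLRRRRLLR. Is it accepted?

Trace: 6 -L-> 5 -R-> 7 -L-> 2 -R-> 0 -R-> 3 -L-> 3 -L-> 3 -L-> 3 -R-> 5 -R-> 7 -R-> 5 -R-> 7 -L-> 2 -L-> 3 -R-> 5
End state 5 is accepting.

Yes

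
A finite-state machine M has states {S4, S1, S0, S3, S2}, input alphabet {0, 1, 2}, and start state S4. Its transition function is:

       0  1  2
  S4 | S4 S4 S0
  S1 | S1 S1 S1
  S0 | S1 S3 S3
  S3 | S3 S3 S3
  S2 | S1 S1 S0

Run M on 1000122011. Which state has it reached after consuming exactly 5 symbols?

S4

start at S4
read '1': S4 → S4
read '0': S4 → S4
read '0': S4 → S4
read '0': S4 → S4
read '1': S4 → S4
After 5 symbols: S4.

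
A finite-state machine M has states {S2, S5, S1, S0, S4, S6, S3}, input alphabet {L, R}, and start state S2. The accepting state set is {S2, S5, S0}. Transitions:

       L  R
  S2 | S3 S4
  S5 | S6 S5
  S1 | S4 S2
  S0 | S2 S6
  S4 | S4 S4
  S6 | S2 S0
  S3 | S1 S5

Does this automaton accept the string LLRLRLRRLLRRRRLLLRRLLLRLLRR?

S2 → S3 → S1 → S2 → S3 → S5 → S6 → S0 → S6 → S2 → S3 → S5 → S5 → S5 → S5 → S6 → S2 → S3 → S5 → S5 → S6 → S2 → S3 → S5 → S6 → S2 → S4 → S4
End state S4 is not accepting.

No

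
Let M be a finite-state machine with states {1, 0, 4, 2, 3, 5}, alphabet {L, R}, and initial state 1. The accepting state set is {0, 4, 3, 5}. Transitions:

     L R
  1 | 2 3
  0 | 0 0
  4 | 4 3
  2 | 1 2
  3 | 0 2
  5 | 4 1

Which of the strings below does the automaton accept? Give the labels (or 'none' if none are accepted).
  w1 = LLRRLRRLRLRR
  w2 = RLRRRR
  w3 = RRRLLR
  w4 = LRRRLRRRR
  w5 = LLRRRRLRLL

w1, w2, w5

w1: Trace: 1 -L-> 2 -L-> 1 -R-> 3 -R-> 2 -L-> 1 -R-> 3 -R-> 2 -L-> 1 -R-> 3 -L-> 0 -R-> 0 -R-> 0  → end 0, accepted
w2: Trace: 1 -R-> 3 -L-> 0 -R-> 0 -R-> 0 -R-> 0 -R-> 0  → end 0, accepted
w3: Trace: 1 -R-> 3 -R-> 2 -R-> 2 -L-> 1 -L-> 2 -R-> 2  → end 2, rejected
w4: Trace: 1 -L-> 2 -R-> 2 -R-> 2 -R-> 2 -L-> 1 -R-> 3 -R-> 2 -R-> 2 -R-> 2  → end 2, rejected
w5: Trace: 1 -L-> 2 -L-> 1 -R-> 3 -R-> 2 -R-> 2 -R-> 2 -L-> 1 -R-> 3 -L-> 0 -L-> 0  → end 0, accepted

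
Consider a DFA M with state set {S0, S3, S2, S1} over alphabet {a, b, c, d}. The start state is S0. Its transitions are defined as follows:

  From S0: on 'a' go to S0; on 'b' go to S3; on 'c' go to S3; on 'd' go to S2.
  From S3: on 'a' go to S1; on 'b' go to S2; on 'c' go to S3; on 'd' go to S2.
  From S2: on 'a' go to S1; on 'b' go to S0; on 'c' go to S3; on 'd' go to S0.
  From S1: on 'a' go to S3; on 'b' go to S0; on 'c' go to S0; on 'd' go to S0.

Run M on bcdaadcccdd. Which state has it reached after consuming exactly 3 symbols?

Trace: S0 -b-> S3 -c-> S3 -d-> S2
After 3 symbols: S2.

S2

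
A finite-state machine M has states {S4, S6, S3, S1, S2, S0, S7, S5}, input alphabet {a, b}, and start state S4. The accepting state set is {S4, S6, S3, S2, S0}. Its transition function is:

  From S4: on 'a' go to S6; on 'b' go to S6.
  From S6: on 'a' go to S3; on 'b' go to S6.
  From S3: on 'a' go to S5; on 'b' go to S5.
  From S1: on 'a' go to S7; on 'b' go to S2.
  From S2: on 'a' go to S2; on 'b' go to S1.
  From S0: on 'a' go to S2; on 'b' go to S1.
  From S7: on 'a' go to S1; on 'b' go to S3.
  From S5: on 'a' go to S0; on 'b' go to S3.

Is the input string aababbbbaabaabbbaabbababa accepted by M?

No

Trace: S4 -a-> S6 -a-> S3 -b-> S5 -a-> S0 -b-> S1 -b-> S2 -b-> S1 -b-> S2 -a-> S2 -a-> S2 -b-> S1 -a-> S7 -a-> S1 -b-> S2 -b-> S1 -b-> S2 -a-> S2 -a-> S2 -b-> S1 -b-> S2 -a-> S2 -b-> S1 -a-> S7 -b-> S3 -a-> S5
End state S5 is not accepting.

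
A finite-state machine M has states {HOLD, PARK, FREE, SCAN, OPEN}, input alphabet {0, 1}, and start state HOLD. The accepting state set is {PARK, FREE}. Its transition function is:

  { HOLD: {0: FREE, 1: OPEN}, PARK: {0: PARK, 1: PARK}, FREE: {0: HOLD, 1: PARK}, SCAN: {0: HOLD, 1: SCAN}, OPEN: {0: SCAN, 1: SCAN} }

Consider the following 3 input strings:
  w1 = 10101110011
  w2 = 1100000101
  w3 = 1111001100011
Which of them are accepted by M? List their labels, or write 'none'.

w1, w3

w1: Trace: HOLD -1-> OPEN -0-> SCAN -1-> SCAN -0-> HOLD -1-> OPEN -1-> SCAN -1-> SCAN -0-> HOLD -0-> FREE -1-> PARK -1-> PARK  → end PARK, accepted
w2: Trace: HOLD -1-> OPEN -1-> SCAN -0-> HOLD -0-> FREE -0-> HOLD -0-> FREE -0-> HOLD -1-> OPEN -0-> SCAN -1-> SCAN  → end SCAN, rejected
w3: Trace: HOLD -1-> OPEN -1-> SCAN -1-> SCAN -1-> SCAN -0-> HOLD -0-> FREE -1-> PARK -1-> PARK -0-> PARK -0-> PARK -0-> PARK -1-> PARK -1-> PARK  → end PARK, accepted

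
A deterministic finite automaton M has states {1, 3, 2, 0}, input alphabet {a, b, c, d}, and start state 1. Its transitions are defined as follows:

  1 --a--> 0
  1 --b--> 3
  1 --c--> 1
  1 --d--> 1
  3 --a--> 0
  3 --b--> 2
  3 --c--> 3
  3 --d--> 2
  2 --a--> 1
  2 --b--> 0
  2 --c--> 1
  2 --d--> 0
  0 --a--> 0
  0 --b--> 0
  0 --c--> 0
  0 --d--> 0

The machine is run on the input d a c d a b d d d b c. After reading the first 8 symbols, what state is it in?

Trace: 1 -d-> 1 -a-> 0 -c-> 0 -d-> 0 -a-> 0 -b-> 0 -d-> 0 -d-> 0
After 8 symbols: 0.

0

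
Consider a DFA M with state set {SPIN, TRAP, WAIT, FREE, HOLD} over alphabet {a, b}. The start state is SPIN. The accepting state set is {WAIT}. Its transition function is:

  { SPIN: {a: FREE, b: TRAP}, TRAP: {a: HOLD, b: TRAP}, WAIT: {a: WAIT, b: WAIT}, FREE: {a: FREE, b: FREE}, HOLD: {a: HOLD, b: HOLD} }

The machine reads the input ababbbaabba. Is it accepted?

No

SPIN → FREE → FREE → FREE → FREE → FREE → FREE → FREE → FREE → FREE → FREE → FREE
End state FREE is not accepting.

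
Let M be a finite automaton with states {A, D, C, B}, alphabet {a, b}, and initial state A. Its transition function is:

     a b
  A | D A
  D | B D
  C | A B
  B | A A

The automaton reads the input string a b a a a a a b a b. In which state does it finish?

A → D → D → B → A → D → B → A → A → D → D

D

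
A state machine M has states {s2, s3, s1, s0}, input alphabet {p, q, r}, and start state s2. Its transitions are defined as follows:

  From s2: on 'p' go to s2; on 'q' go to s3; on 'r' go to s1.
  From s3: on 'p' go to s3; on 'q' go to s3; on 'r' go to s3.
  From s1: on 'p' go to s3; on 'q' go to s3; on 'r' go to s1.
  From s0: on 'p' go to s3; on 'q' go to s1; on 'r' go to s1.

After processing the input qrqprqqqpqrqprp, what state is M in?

Trace: s2 -q-> s3 -r-> s3 -q-> s3 -p-> s3 -r-> s3 -q-> s3 -q-> s3 -q-> s3 -p-> s3 -q-> s3 -r-> s3 -q-> s3 -p-> s3 -r-> s3 -p-> s3

s3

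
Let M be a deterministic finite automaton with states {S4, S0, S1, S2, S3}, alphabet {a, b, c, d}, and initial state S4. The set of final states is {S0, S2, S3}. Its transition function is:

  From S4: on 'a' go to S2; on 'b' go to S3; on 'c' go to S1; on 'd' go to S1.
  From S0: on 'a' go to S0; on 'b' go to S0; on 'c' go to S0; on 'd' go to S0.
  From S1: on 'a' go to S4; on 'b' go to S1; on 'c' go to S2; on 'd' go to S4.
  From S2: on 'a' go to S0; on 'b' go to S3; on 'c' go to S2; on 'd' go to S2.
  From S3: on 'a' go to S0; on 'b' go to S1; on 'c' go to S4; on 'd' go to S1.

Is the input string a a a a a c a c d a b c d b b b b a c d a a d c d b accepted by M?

Yes

start at S4
read 'a': S4 → S2
read 'a': S2 → S0
read 'a': S0 → S0
read 'a': S0 → S0
read 'a': S0 → S0
read 'c': S0 → S0
read 'a': S0 → S0
read 'c': S0 → S0
read 'd': S0 → S0
read 'a': S0 → S0
read 'b': S0 → S0
read 'c': S0 → S0
read 'd': S0 → S0
read 'b': S0 → S0
read 'b': S0 → S0
read 'b': S0 → S0
read 'b': S0 → S0
read 'a': S0 → S0
read 'c': S0 → S0
read 'd': S0 → S0
read 'a': S0 → S0
read 'a': S0 → S0
read 'd': S0 → S0
read 'c': S0 → S0
read 'd': S0 → S0
read 'b': S0 → S0
End state S0 is accepting.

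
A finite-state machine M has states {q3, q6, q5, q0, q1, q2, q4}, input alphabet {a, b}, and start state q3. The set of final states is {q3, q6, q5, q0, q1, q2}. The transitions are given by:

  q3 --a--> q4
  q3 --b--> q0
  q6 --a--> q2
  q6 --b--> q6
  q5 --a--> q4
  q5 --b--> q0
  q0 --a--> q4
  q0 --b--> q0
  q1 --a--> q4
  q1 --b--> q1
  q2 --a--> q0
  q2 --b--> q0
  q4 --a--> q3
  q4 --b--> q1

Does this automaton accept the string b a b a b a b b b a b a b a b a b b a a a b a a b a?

Trace: q3 -b-> q0 -a-> q4 -b-> q1 -a-> q4 -b-> q1 -a-> q4 -b-> q1 -b-> q1 -b-> q1 -a-> q4 -b-> q1 -a-> q4 -b-> q1 -a-> q4 -b-> q1 -a-> q4 -b-> q1 -b-> q1 -a-> q4 -a-> q3 -a-> q4 -b-> q1 -a-> q4 -a-> q3 -b-> q0 -a-> q4
End state q4 is not accepting.

No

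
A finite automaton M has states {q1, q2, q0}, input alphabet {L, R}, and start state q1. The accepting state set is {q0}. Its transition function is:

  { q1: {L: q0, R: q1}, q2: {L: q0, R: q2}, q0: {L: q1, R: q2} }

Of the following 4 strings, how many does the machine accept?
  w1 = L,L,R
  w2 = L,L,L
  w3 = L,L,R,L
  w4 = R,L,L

2

w1: q1 → q0 → q1 → q1  → end q1, rejected
w2: q1 → q0 → q1 → q0  → end q0, accepted
w3: q1 → q0 → q1 → q1 → q0  → end q0, accepted
w4: q1 → q1 → q0 → q1  → end q1, rejected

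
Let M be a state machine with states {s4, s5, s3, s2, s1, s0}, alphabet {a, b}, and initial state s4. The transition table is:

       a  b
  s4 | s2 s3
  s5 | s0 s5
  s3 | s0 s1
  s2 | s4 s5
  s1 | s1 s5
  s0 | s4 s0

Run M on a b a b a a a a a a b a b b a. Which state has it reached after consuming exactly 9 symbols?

start at s4
read 'a': s4 → s2
read 'b': s2 → s5
read 'a': s5 → s0
read 'b': s0 → s0
read 'a': s0 → s4
read 'a': s4 → s2
read 'a': s2 → s4
read 'a': s4 → s2
read 'a': s2 → s4
After 9 symbols: s4.

s4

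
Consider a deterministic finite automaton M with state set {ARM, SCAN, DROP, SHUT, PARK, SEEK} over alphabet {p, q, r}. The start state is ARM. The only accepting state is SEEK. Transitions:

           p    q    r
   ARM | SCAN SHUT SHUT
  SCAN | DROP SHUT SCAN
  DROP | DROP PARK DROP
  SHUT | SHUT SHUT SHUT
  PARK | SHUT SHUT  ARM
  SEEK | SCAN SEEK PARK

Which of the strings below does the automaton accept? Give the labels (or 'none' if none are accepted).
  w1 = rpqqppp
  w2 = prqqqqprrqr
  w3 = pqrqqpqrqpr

none

w1: ARM → SHUT → SHUT → SHUT → SHUT → SHUT → SHUT → SHUT  → end SHUT, rejected
w2: ARM → SCAN → SCAN → SHUT → SHUT → SHUT → SHUT → SHUT → SHUT → SHUT → SHUT → SHUT  → end SHUT, rejected
w3: ARM → SCAN → SHUT → SHUT → SHUT → SHUT → SHUT → SHUT → SHUT → SHUT → SHUT → SHUT  → end SHUT, rejected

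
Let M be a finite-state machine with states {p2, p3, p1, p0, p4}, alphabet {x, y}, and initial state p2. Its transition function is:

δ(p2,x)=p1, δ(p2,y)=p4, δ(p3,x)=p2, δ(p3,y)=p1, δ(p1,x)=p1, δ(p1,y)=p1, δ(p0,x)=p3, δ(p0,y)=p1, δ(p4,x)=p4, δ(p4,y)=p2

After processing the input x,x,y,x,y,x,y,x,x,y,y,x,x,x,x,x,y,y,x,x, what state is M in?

p2 → p1 → p1 → p1 → p1 → p1 → p1 → p1 → p1 → p1 → p1 → p1 → p1 → p1 → p1 → p1 → p1 → p1 → p1 → p1 → p1

p1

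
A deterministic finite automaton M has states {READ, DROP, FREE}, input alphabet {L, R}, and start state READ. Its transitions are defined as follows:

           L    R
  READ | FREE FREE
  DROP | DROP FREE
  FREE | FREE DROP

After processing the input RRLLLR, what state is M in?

FREE

READ → FREE → DROP → DROP → DROP → DROP → FREE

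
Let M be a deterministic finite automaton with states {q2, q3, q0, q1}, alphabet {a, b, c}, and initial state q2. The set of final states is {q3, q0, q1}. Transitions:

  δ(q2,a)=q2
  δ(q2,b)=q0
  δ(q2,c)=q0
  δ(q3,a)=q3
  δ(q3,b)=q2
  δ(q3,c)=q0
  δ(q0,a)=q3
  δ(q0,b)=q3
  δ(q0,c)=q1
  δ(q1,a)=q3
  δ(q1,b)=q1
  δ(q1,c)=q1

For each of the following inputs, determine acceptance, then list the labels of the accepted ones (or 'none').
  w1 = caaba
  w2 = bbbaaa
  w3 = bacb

w3

w1:
  start at q2
  read 'c': q2 → q0
  read 'a': q0 → q3
  read 'a': q3 → q3
  read 'b': q3 → q2
  read 'a': q2 → q2
  end q2, rejected
w2:
  start at q2
  read 'b': q2 → q0
  read 'b': q0 → q3
  read 'b': q3 → q2
  read 'a': q2 → q2
  read 'a': q2 → q2
  read 'a': q2 → q2
  end q2, rejected
w3:
  start at q2
  read 'b': q2 → q0
  read 'a': q0 → q3
  read 'c': q3 → q0
  read 'b': q0 → q3
  end q3, accepted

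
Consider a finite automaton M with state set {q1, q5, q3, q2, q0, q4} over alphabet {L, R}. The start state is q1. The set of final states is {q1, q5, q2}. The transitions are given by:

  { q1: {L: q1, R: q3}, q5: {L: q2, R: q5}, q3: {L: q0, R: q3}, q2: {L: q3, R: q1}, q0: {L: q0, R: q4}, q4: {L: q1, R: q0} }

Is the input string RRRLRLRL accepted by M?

start at q1
read 'R': q1 → q3
read 'R': q3 → q3
read 'R': q3 → q3
read 'L': q3 → q0
read 'R': q0 → q4
read 'L': q4 → q1
read 'R': q1 → q3
read 'L': q3 → q0
End state q0 is not accepting.

No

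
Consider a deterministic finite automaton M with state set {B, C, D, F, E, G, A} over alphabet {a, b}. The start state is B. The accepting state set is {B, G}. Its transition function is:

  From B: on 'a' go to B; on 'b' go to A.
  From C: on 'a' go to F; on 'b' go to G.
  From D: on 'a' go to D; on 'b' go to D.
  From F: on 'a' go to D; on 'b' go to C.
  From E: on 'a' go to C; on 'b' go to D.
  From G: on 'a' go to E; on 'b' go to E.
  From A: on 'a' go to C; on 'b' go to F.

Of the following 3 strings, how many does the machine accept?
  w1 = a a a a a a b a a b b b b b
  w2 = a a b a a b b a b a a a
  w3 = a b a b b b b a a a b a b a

w1: Trace: B -a-> B -a-> B -a-> B -a-> B -a-> B -a-> B -b-> A -a-> C -a-> F -b-> C -b-> G -b-> E -b-> D -b-> D  → end D, rejected
w2: Trace: B -a-> B -a-> B -b-> A -a-> C -a-> F -b-> C -b-> G -a-> E -b-> D -a-> D -a-> D -a-> D  → end D, rejected
w3: Trace: B -a-> B -b-> A -a-> C -b-> G -b-> E -b-> D -b-> D -a-> D -a-> D -a-> D -b-> D -a-> D -b-> D -a-> D  → end D, rejected

0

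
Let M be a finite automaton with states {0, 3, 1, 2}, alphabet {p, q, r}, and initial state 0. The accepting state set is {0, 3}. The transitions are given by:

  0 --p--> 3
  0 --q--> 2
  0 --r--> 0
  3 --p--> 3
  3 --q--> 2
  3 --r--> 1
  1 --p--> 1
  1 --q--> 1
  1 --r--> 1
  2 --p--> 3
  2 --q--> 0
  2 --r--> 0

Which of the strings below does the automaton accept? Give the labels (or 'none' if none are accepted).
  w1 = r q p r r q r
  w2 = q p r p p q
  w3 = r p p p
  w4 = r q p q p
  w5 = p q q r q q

w3, w4, w5

w1:
  start at 0
  read 'r': 0 → 0
  read 'q': 0 → 2
  read 'p': 2 → 3
  read 'r': 3 → 1
  read 'r': 1 → 1
  read 'q': 1 → 1
  read 'r': 1 → 1
  end 1, rejected
w2:
  start at 0
  read 'q': 0 → 2
  read 'p': 2 → 3
  read 'r': 3 → 1
  read 'p': 1 → 1
  read 'p': 1 → 1
  read 'q': 1 → 1
  end 1, rejected
w3:
  start at 0
  read 'r': 0 → 0
  read 'p': 0 → 3
  read 'p': 3 → 3
  read 'p': 3 → 3
  end 3, accepted
w4:
  start at 0
  read 'r': 0 → 0
  read 'q': 0 → 2
  read 'p': 2 → 3
  read 'q': 3 → 2
  read 'p': 2 → 3
  end 3, accepted
w5:
  start at 0
  read 'p': 0 → 3
  read 'q': 3 → 2
  read 'q': 2 → 0
  read 'r': 0 → 0
  read 'q': 0 → 2
  read 'q': 2 → 0
  end 0, accepted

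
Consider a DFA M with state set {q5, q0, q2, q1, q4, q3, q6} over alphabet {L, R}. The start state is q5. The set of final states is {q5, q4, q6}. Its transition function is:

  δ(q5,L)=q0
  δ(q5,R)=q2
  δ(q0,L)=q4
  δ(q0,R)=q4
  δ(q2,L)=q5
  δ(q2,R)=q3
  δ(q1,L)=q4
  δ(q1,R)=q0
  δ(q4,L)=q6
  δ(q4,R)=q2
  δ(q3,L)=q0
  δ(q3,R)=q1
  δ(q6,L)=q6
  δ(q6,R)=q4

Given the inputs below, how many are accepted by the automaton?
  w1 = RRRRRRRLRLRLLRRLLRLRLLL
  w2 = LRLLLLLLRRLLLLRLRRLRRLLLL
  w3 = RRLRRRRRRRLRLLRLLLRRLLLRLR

w1: q5 → q2 → q3 → q1 → q0 → q4 → q2 → q3 → q0 → q4 → q6 → q4 → q6 → q6 → q4 → q2 → q5 → q0 → q4 → q6 → q4 → q6 → q6 → q6  → end q6, accepted
w2: q5 → q0 → q4 → q6 → q6 → q6 → q6 → q6 → q6 → q4 → q2 → q5 → q0 → q4 → q6 → q4 → q6 → q4 → q2 → q5 → q2 → q3 → q0 → q4 → q6 → q6  → end q6, accepted
w3: q5 → q2 → q3 → q0 → q4 → q2 → q3 → q1 → q0 → q4 → q2 → q5 → q2 → q5 → q0 → q4 → q6 → q6 → q6 → q4 → q2 → q5 → q0 → q4 → q2 → q5 → q2  → end q2, rejected

2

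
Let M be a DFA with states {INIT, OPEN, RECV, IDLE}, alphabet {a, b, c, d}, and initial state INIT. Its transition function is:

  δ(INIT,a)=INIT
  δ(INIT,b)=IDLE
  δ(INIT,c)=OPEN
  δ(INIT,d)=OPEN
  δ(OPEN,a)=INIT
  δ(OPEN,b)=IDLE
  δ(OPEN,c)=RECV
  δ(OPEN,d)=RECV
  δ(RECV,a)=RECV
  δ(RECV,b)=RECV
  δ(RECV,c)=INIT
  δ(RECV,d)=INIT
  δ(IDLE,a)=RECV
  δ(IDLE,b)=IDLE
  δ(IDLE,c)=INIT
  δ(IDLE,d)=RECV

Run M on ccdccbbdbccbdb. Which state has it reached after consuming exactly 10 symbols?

INIT

INIT → OPEN → RECV → INIT → OPEN → RECV → RECV → RECV → INIT → IDLE → INIT
After 10 symbols: INIT.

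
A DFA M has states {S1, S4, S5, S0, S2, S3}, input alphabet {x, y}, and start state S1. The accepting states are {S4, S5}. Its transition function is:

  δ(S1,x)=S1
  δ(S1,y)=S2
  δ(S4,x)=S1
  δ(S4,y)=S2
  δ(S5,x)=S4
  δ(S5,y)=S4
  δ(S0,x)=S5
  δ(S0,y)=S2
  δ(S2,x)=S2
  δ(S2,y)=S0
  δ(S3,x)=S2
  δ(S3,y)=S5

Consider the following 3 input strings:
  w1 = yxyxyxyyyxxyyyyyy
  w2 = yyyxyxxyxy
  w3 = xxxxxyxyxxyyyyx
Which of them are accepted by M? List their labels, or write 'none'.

w1:
  start at S1
  read 'y': S1 → S2
  read 'x': S2 → S2
  read 'y': S2 → S0
  read 'x': S0 → S5
  read 'y': S5 → S4
  read 'x': S4 → S1
  read 'y': S1 → S2
  read 'y': S2 → S0
  read 'y': S0 → S2
  read 'x': S2 → S2
  read 'x': S2 → S2
  read 'y': S2 → S0
  read 'y': S0 → S2
  read 'y': S2 → S0
  read 'y': S0 → S2
  read 'y': S2 → S0
  read 'y': S0 → S2
  end S2, rejected
w2:
  start at S1
  read 'y': S1 → S2
  read 'y': S2 → S0
  read 'y': S0 → S2
  read 'x': S2 → S2
  read 'y': S2 → S0
  read 'x': S0 → S5
  read 'x': S5 → S4
  read 'y': S4 → S2
  read 'x': S2 → S2
  read 'y': S2 → S0
  end S0, rejected
w3:
  start at S1
  read 'x': S1 → S1
  read 'x': S1 → S1
  read 'x': S1 → S1
  read 'x': S1 → S1
  read 'x': S1 → S1
  read 'y': S1 → S2
  read 'x': S2 → S2
  read 'y': S2 → S0
  read 'x': S0 → S5
  read 'x': S5 → S4
  read 'y': S4 → S2
  read 'y': S2 → S0
  read 'y': S0 → S2
  read 'y': S2 → S0
  read 'x': S0 → S5
  end S5, accepted

w3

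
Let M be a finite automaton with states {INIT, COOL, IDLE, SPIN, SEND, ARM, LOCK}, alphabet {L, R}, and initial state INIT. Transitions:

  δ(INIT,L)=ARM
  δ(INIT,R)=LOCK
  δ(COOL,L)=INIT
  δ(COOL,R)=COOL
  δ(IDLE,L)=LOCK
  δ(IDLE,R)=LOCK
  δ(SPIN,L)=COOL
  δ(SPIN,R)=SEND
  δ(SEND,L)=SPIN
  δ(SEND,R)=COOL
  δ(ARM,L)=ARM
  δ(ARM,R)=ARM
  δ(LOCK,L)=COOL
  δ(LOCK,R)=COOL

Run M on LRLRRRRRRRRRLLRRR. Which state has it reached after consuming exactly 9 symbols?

ARM

start at INIT
read 'L': INIT → ARM
read 'R': ARM → ARM
read 'L': ARM → ARM
read 'R': ARM → ARM
read 'R': ARM → ARM
read 'R': ARM → ARM
read 'R': ARM → ARM
read 'R': ARM → ARM
read 'R': ARM → ARM
After 9 symbols: ARM.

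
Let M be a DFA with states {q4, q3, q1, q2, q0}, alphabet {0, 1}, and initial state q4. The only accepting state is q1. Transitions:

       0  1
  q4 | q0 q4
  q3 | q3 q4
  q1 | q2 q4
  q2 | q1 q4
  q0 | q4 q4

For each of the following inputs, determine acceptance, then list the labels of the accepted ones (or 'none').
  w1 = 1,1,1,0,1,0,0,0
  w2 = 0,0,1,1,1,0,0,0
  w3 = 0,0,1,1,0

w1:
  start at q4
  read '1': q4 → q4
  read '1': q4 → q4
  read '1': q4 → q4
  read '0': q4 → q0
  read '1': q0 → q4
  read '0': q4 → q0
  read '0': q0 → q4
  read '0': q4 → q0
  end q0, rejected
w2:
  start at q4
  read '0': q4 → q0
  read '0': q0 → q4
  read '1': q4 → q4
  read '1': q4 → q4
  read '1': q4 → q4
  read '0': q4 → q0
  read '0': q0 → q4
  read '0': q4 → q0
  end q0, rejected
w3:
  start at q4
  read '0': q4 → q0
  read '0': q0 → q4
  read '1': q4 → q4
  read '1': q4 → q4
  read '0': q4 → q0
  end q0, rejected

none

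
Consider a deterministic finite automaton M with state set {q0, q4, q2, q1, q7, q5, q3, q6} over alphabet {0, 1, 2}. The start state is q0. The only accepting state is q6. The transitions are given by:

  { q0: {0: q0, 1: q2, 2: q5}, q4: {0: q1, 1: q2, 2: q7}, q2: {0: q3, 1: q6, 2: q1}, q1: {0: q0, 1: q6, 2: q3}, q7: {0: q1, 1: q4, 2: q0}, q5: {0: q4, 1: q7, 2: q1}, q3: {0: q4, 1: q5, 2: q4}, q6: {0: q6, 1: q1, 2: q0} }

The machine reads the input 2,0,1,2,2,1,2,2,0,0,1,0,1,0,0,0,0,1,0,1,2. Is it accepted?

Trace: q0 -2-> q5 -0-> q4 -1-> q2 -2-> q1 -2-> q3 -1-> q5 -2-> q1 -2-> q3 -0-> q4 -0-> q1 -1-> q6 -0-> q6 -1-> q1 -0-> q0 -0-> q0 -0-> q0 -0-> q0 -1-> q2 -0-> q3 -1-> q5 -2-> q1
End state q1 is not accepting.

No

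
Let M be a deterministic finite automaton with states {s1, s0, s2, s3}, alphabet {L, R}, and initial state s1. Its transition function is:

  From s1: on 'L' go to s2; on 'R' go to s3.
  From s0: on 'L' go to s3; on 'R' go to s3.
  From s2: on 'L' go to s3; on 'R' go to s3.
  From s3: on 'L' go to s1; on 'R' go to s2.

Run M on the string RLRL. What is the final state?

start at s1
read 'R': s1 → s3
read 'L': s3 → s1
read 'R': s1 → s3
read 'L': s3 → s1

s1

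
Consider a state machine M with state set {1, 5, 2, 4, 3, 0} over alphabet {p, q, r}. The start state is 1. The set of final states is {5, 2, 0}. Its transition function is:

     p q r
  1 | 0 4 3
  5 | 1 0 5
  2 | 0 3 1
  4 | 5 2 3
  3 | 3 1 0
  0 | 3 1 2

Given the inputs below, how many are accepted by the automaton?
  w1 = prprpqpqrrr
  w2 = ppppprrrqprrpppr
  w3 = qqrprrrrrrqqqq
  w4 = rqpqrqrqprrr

2

w1: 1 → 0 → 2 → 0 → 2 → 0 → 1 → 0 → 1 → 3 → 0 → 2  → end 2, accepted
w2: 1 → 0 → 3 → 3 → 3 → 3 → 0 → 2 → 1 → 4 → 5 → 5 → 5 → 1 → 0 → 3 → 0  → end 0, accepted
w3: 1 → 4 → 2 → 1 → 0 → 2 → 1 → 3 → 0 → 2 → 1 → 4 → 2 → 3 → 1  → end 1, rejected
w4: 1 → 3 → 1 → 0 → 1 → 3 → 1 → 3 → 1 → 0 → 2 → 1 → 3  → end 3, rejected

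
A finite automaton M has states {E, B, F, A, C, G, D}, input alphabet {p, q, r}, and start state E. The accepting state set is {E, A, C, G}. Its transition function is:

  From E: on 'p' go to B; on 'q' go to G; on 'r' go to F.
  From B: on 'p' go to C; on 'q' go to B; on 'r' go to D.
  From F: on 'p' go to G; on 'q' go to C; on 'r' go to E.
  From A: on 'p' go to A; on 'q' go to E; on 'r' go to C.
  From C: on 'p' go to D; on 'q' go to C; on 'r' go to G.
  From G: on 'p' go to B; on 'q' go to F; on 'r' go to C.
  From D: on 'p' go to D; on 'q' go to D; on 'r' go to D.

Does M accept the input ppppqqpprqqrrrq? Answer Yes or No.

start at E
read 'p': E → B
read 'p': B → C
read 'p': C → D
read 'p': D → D
read 'q': D → D
read 'q': D → D
read 'p': D → D
read 'p': D → D
read 'r': D → D
read 'q': D → D
read 'q': D → D
read 'r': D → D
read 'r': D → D
read 'r': D → D
read 'q': D → D
End state D is not accepting.

No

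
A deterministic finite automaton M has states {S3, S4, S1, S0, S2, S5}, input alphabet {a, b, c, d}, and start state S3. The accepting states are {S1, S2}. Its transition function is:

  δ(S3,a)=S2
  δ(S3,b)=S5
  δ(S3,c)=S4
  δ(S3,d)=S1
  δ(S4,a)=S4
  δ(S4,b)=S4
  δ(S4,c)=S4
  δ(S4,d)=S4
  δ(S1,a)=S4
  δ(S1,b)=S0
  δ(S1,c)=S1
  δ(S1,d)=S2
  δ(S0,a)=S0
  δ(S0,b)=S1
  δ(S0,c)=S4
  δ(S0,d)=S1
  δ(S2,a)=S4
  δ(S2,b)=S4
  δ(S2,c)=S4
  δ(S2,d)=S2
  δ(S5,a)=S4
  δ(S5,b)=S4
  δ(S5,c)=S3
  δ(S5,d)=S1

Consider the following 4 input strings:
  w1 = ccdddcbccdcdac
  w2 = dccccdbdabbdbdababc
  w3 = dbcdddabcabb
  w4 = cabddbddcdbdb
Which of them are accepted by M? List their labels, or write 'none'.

w1: Trace: S3 -c-> S4 -c-> S4 -d-> S4 -d-> S4 -d-> S4 -c-> S4 -b-> S4 -c-> S4 -c-> S4 -d-> S4 -c-> S4 -d-> S4 -a-> S4 -c-> S4  → end S4, rejected
w2: Trace: S3 -d-> S1 -c-> S1 -c-> S1 -c-> S1 -c-> S1 -d-> S2 -b-> S4 -d-> S4 -a-> S4 -b-> S4 -b-> S4 -d-> S4 -b-> S4 -d-> S4 -a-> S4 -b-> S4 -a-> S4 -b-> S4 -c-> S4  → end S4, rejected
w3: Trace: S3 -d-> S1 -b-> S0 -c-> S4 -d-> S4 -d-> S4 -d-> S4 -a-> S4 -b-> S4 -c-> S4 -a-> S4 -b-> S4 -b-> S4  → end S4, rejected
w4: Trace: S3 -c-> S4 -a-> S4 -b-> S4 -d-> S4 -d-> S4 -b-> S4 -d-> S4 -d-> S4 -c-> S4 -d-> S4 -b-> S4 -d-> S4 -b-> S4  → end S4, rejected

none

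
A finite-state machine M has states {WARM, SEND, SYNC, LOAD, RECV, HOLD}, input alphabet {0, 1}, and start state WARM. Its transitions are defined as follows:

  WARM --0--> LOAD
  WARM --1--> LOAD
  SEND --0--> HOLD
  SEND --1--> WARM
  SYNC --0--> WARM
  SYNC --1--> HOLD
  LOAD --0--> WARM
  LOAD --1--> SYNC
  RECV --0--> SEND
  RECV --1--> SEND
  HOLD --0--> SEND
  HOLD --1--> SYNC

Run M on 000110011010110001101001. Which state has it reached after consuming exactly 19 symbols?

LOAD

Trace: WARM -0-> LOAD -0-> WARM -0-> LOAD -1-> SYNC -1-> HOLD -0-> SEND -0-> HOLD -1-> SYNC -1-> HOLD -0-> SEND -1-> WARM -0-> LOAD -1-> SYNC -1-> HOLD -0-> SEND -0-> HOLD -0-> SEND -1-> WARM -1-> LOAD
After 19 symbols: LOAD.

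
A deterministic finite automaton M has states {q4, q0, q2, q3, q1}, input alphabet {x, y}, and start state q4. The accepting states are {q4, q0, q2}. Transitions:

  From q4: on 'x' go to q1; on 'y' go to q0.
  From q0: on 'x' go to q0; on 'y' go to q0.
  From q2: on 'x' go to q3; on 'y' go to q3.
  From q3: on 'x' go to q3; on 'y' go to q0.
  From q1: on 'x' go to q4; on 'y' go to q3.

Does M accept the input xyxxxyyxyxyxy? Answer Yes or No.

Yes

start at q4
read 'x': q4 → q1
read 'y': q1 → q3
read 'x': q3 → q3
read 'x': q3 → q3
read 'x': q3 → q3
read 'y': q3 → q0
read 'y': q0 → q0
read 'x': q0 → q0
read 'y': q0 → q0
read 'x': q0 → q0
read 'y': q0 → q0
read 'x': q0 → q0
read 'y': q0 → q0
End state q0 is accepting.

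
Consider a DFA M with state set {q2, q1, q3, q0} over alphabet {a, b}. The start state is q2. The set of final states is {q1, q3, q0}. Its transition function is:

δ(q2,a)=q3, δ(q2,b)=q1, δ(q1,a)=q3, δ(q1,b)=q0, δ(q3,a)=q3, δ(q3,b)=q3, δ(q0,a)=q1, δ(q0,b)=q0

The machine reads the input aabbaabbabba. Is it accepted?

Yes

Trace: q2 -a-> q3 -a-> q3 -b-> q3 -b-> q3 -a-> q3 -a-> q3 -b-> q3 -b-> q3 -a-> q3 -b-> q3 -b-> q3 -a-> q3
End state q3 is accepting.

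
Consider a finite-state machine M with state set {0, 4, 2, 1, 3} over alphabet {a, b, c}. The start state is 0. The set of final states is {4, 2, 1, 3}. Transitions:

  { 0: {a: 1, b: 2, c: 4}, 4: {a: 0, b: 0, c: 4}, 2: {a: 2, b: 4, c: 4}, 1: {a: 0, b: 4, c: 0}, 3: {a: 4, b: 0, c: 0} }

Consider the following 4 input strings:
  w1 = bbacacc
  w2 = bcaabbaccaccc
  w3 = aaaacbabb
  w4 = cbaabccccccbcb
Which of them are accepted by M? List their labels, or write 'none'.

w1: Trace: 0 -b-> 2 -b-> 4 -a-> 0 -c-> 4 -a-> 0 -c-> 4 -c-> 4  → end 4, accepted
w2: Trace: 0 -b-> 2 -c-> 4 -a-> 0 -a-> 1 -b-> 4 -b-> 0 -a-> 1 -c-> 0 -c-> 4 -a-> 0 -c-> 4 -c-> 4 -c-> 4  → end 4, accepted
w3: Trace: 0 -a-> 1 -a-> 0 -a-> 1 -a-> 0 -c-> 4 -b-> 0 -a-> 1 -b-> 4 -b-> 0  → end 0, rejected
w4: Trace: 0 -c-> 4 -b-> 0 -a-> 1 -a-> 0 -b-> 2 -c-> 4 -c-> 4 -c-> 4 -c-> 4 -c-> 4 -c-> 4 -b-> 0 -c-> 4 -b-> 0  → end 0, rejected

w1, w2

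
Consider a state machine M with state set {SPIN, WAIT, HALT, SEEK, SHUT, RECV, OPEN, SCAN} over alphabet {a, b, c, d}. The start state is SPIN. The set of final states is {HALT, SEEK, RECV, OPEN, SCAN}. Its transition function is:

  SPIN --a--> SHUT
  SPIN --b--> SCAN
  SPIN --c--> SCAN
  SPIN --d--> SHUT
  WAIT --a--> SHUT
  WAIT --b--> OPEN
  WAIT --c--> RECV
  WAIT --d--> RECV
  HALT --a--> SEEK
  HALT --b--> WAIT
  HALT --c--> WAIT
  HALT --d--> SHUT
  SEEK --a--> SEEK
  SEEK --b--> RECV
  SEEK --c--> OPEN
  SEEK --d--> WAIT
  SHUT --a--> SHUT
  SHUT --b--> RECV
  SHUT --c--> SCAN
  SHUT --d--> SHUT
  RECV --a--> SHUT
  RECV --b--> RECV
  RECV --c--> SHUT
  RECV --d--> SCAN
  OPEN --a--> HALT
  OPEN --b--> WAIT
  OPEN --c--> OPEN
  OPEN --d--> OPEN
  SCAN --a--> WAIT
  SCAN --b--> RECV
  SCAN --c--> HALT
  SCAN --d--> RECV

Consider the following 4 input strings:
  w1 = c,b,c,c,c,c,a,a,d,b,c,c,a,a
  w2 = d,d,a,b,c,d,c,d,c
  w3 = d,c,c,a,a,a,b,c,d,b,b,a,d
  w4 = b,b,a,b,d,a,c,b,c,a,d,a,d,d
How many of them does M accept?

w1: SPIN → SCAN → RECV → SHUT → SCAN → HALT → WAIT → SHUT → SHUT → SHUT → RECV → SHUT → SCAN → WAIT → SHUT  → end SHUT, rejected
w2: SPIN → SHUT → SHUT → SHUT → RECV → SHUT → SHUT → SCAN → RECV → SHUT  → end SHUT, rejected
w3: SPIN → SHUT → SCAN → HALT → SEEK → SEEK → SEEK → RECV → SHUT → SHUT → RECV → RECV → SHUT → SHUT  → end SHUT, rejected
w4: SPIN → SCAN → RECV → SHUT → RECV → SCAN → WAIT → RECV → RECV → SHUT → SHUT → SHUT → SHUT → SHUT → SHUT  → end SHUT, rejected

0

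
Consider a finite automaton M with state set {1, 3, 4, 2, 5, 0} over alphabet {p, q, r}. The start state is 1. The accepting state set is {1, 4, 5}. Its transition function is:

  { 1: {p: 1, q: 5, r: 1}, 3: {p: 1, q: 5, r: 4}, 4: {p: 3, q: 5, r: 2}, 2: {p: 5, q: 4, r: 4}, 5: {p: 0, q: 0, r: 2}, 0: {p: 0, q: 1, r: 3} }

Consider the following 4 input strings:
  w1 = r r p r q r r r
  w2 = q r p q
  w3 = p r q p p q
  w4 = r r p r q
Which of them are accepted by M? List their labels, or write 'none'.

w1: 1 → 1 → 1 → 1 → 1 → 5 → 2 → 4 → 2  → end 2, rejected
w2: 1 → 5 → 2 → 5 → 0  → end 0, rejected
w3: 1 → 1 → 1 → 5 → 0 → 0 → 1  → end 1, accepted
w4: 1 → 1 → 1 → 1 → 1 → 5  → end 5, accepted

w3, w4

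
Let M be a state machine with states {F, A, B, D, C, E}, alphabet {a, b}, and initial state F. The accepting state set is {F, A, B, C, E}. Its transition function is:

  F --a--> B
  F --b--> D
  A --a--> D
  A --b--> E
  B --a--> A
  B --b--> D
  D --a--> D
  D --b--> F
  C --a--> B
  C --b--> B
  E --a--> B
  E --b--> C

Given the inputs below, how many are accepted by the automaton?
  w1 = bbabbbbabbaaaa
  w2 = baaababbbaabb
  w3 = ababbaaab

w1: F → D → F → B → D → F → D → F → B → D → F → B → A → D → D  → end D, rejected
w2: F → D → D → D → D → F → B → D → F → D → D → D → F → D  → end D, rejected
w3: F → B → D → D → F → D → D → D → D → F  → end F, accepted

1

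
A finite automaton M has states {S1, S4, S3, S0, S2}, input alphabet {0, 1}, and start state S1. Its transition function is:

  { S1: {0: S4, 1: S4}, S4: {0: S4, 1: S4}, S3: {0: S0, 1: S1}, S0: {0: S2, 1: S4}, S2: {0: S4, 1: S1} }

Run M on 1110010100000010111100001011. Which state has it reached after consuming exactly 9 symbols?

Trace: S1 -1-> S4 -1-> S4 -1-> S4 -0-> S4 -0-> S4 -1-> S4 -0-> S4 -1-> S4 -0-> S4
After 9 symbols: S4.

S4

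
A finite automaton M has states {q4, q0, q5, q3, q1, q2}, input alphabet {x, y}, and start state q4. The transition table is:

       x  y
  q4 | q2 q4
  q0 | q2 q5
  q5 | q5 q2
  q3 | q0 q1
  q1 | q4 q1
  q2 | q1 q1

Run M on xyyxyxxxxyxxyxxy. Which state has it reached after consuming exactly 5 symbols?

q4

Trace: q4 -x-> q2 -y-> q1 -y-> q1 -x-> q4 -y-> q4
After 5 symbols: q4.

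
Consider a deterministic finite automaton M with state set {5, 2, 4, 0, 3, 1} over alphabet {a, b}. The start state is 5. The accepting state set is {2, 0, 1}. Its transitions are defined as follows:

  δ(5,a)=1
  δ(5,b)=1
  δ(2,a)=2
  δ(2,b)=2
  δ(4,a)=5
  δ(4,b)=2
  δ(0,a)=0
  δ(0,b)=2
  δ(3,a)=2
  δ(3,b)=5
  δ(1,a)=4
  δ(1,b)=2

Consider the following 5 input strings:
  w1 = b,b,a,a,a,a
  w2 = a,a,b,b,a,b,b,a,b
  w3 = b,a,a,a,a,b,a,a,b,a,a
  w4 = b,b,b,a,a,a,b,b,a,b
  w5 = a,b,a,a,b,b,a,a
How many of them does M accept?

5

w1: Trace: 5 -b-> 1 -b-> 2 -a-> 2 -a-> 2 -a-> 2 -a-> 2  → end 2, accepted
w2: Trace: 5 -a-> 1 -a-> 4 -b-> 2 -b-> 2 -a-> 2 -b-> 2 -b-> 2 -a-> 2 -b-> 2  → end 2, accepted
w3: Trace: 5 -b-> 1 -a-> 4 -a-> 5 -a-> 1 -a-> 4 -b-> 2 -a-> 2 -a-> 2 -b-> 2 -a-> 2 -a-> 2  → end 2, accepted
w4: Trace: 5 -b-> 1 -b-> 2 -b-> 2 -a-> 2 -a-> 2 -a-> 2 -b-> 2 -b-> 2 -a-> 2 -b-> 2  → end 2, accepted
w5: Trace: 5 -a-> 1 -b-> 2 -a-> 2 -a-> 2 -b-> 2 -b-> 2 -a-> 2 -a-> 2  → end 2, accepted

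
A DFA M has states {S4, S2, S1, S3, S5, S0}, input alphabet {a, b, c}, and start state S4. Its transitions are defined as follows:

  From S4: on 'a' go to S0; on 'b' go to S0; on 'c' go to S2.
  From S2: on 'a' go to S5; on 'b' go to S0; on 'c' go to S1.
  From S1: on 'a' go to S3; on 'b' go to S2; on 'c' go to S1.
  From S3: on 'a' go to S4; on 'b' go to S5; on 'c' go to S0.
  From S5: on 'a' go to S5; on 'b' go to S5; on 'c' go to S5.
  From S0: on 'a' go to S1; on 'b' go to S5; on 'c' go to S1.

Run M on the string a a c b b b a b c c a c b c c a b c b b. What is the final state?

S5

S4 → S0 → S1 → S1 → S2 → S0 → S5 → S5 → S5 → S5 → S5 → S5 → S5 → S5 → S5 → S5 → S5 → S5 → S5 → S5 → S5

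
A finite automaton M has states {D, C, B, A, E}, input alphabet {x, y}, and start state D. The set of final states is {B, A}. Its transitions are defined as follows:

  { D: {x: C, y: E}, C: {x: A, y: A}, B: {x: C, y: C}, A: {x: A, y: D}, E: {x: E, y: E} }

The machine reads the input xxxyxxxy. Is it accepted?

No

start at D
read 'x': D → C
read 'x': C → A
read 'x': A → A
read 'y': A → D
read 'x': D → C
read 'x': C → A
read 'x': A → A
read 'y': A → D
End state D is not accepting.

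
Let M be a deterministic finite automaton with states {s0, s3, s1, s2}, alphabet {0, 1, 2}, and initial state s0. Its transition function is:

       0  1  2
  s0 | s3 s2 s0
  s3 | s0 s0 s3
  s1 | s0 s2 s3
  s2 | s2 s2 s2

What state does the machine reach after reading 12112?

s2

s0 → s2 → s2 → s2 → s2 → s2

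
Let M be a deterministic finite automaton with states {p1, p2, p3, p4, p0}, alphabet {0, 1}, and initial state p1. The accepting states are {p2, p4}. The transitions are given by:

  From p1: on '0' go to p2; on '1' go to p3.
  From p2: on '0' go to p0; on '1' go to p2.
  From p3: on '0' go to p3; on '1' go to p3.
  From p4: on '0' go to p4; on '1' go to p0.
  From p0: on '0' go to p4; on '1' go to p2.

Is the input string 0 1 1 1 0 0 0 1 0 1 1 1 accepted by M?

Yes

Trace: p1 -0-> p2 -1-> p2 -1-> p2 -1-> p2 -0-> p0 -0-> p4 -0-> p4 -1-> p0 -0-> p4 -1-> p0 -1-> p2 -1-> p2
End state p2 is accepting.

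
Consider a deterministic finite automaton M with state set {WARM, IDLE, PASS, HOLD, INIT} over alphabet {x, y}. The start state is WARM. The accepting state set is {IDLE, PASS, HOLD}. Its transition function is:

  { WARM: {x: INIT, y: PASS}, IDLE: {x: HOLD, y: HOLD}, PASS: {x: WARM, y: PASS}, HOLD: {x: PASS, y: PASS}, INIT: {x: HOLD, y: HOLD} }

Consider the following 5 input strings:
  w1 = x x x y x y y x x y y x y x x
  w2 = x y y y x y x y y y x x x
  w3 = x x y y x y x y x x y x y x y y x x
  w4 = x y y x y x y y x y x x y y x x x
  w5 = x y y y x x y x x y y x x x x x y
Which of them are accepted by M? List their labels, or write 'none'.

w1: Trace: WARM -x-> INIT -x-> HOLD -x-> PASS -y-> PASS -x-> WARM -y-> PASS -y-> PASS -x-> WARM -x-> INIT -y-> HOLD -y-> PASS -x-> WARM -y-> PASS -x-> WARM -x-> INIT  → end INIT, rejected
w2: Trace: WARM -x-> INIT -y-> HOLD -y-> PASS -y-> PASS -x-> WARM -y-> PASS -x-> WARM -y-> PASS -y-> PASS -y-> PASS -x-> WARM -x-> INIT -x-> HOLD  → end HOLD, accepted
w3: Trace: WARM -x-> INIT -x-> HOLD -y-> PASS -y-> PASS -x-> WARM -y-> PASS -x-> WARM -y-> PASS -x-> WARM -x-> INIT -y-> HOLD -x-> PASS -y-> PASS -x-> WARM -y-> PASS -y-> PASS -x-> WARM -x-> INIT  → end INIT, rejected
w4: Trace: WARM -x-> INIT -y-> HOLD -y-> PASS -x-> WARM -y-> PASS -x-> WARM -y-> PASS -y-> PASS -x-> WARM -y-> PASS -x-> WARM -x-> INIT -y-> HOLD -y-> PASS -x-> WARM -x-> INIT -x-> HOLD  → end HOLD, accepted
w5: Trace: WARM -x-> INIT -y-> HOLD -y-> PASS -y-> PASS -x-> WARM -x-> INIT -y-> HOLD -x-> PASS -x-> WARM -y-> PASS -y-> PASS -x-> WARM -x-> INIT -x-> HOLD -x-> PASS -x-> WARM -y-> PASS  → end PASS, accepted

w2, w4, w5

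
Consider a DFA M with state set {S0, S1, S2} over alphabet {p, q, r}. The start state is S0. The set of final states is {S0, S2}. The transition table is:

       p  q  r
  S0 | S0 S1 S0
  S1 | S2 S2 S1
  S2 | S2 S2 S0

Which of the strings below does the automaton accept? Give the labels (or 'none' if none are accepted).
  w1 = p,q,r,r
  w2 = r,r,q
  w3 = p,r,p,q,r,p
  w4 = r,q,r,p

w3, w4

w1: Trace: S0 -p-> S0 -q-> S1 -r-> S1 -r-> S1  → end S1, rejected
w2: Trace: S0 -r-> S0 -r-> S0 -q-> S1  → end S1, rejected
w3: Trace: S0 -p-> S0 -r-> S0 -p-> S0 -q-> S1 -r-> S1 -p-> S2  → end S2, accepted
w4: Trace: S0 -r-> S0 -q-> S1 -r-> S1 -p-> S2  → end S2, accepted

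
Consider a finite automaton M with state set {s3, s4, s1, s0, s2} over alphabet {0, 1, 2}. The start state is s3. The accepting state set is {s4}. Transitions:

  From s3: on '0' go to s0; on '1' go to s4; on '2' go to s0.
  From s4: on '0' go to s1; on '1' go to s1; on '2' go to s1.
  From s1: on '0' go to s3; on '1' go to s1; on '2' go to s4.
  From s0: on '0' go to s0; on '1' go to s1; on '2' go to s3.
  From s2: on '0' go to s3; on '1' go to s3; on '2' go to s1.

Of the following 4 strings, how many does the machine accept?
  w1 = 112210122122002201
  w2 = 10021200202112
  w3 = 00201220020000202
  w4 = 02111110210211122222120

1

w1:
  start at s3
  read '1': s3 → s4
  read '1': s4 → s1
  read '2': s1 → s4
  read '2': s4 → s1
  read '1': s1 → s1
  read '0': s1 → s3
  read '1': s3 → s4
  read '2': s4 → s1
  read '2': s1 → s4
  read '1': s4 → s1
  read '2': s1 → s4
  read '2': s4 → s1
  read '0': s1 → s3
  read '0': s3 → s0
  read '2': s0 → s3
  read '2': s3 → s0
  read '0': s0 → s0
  read '1': s0 → s1
  end s1, rejected
w2:
  start at s3
  read '1': s3 → s4
  read '0': s4 → s1
  read '0': s1 → s3
  read '2': s3 → s0
  read '1': s0 → s1
  read '2': s1 → s4
  read '0': s4 → s1
  read '0': s1 → s3
  read '2': s3 → s0
  read '0': s0 → s0
  read '2': s0 → s3
  read '1': s3 → s4
  read '1': s4 → s1
  read '2': s1 → s4
  end s4, accepted
w3:
  start at s3
  read '0': s3 → s0
  read '0': s0 → s0
  read '2': s0 → s3
  read '0': s3 → s0
  read '1': s0 → s1
  read '2': s1 → s4
  read '2': s4 → s1
  read '0': s1 → s3
  read '0': s3 → s0
  read '2': s0 → s3
  read '0': s3 → s0
  read '0': s0 → s0
  read '0': s0 → s0
  read '0': s0 → s0
  read '2': s0 → s3
  read '0': s3 → s0
  read '2': s0 → s3
  end s3, rejected
w4:
  start at s3
  read '0': s3 → s0
  read '2': s0 → s3
  read '1': s3 → s4
  read '1': s4 → s1
  read '1': s1 → s1
  read '1': s1 → s1
  read '1': s1 → s1
  read '0': s1 → s3
  read '2': s3 → s0
  read '1': s0 → s1
  read '0': s1 → s3
  read '2': s3 → s0
  read '1': s0 → s1
  read '1': s1 → s1
  read '1': s1 → s1
  read '2': s1 → s4
  read '2': s4 → s1
  read '2': s1 → s4
  read '2': s4 → s1
  read '2': s1 → s4
  read '1': s4 → s1
  read '2': s1 → s4
  read '0': s4 → s1
  end s1, rejected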